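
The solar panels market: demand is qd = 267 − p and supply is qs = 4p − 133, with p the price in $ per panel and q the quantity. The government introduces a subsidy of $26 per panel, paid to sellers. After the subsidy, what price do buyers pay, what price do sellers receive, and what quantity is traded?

Buyers pay $59.2; sellers receive $85.2; quantity = 207.8.

Without the subsidy, 267 − p = 4p − 133 gives 5p = 400, so p* = $80 and q* = 187.
With a per-unit subsidy paid to sellers, each receives p + 26 per unit sold, so supply becomes qs = 4(p + 26) − 133.
Solving gives q = 207.8 with buyers paying $59.2 and sellers receiving $85.2 (the $26 wedge).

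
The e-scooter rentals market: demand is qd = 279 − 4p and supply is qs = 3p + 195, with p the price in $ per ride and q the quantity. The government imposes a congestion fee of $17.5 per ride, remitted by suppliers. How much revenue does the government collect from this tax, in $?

Without the tax, 279 − 4p = 3p + 195 gives 7p = 84, so p* = $12 and q* = 231.
With the tax collected from suppliers, supply shifts: qs = 3(p − 17.5) + 195.
New equilibrium: consumers pay $19.5, suppliers receive $2, q = 201. (Wedge: pb − ps = 17.5.)
Revenue = t · Q = 17.5 · 201 = $3517.5.

Tax revenue = $3517.5.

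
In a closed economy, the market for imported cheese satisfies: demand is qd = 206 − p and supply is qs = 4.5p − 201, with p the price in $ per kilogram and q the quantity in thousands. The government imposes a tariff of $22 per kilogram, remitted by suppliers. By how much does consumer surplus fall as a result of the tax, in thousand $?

Without the tax, 206 − p = 4.5p − 201 gives 5.5p = 407, so p* = $74 and q* = 132.
With the tax collected from suppliers, supply shifts: qs = 4.5(p − 22) − 201.
Solving gives q = 114 with buyers paying $92 and suppliers receiving $70 (the $22 wedge).
ΔCS is the trapezoid between Q = 114 and Q = 132 of height $18: ½ · (132 + 114) · 18 = $2214.

Consumer surplus falls by $2214 thousand.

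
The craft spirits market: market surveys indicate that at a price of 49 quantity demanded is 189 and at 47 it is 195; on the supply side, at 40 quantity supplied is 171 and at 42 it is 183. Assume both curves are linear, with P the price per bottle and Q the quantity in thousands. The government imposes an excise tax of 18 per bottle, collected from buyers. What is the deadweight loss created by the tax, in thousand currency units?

Demand slope: (195 − 189)/(47 − 49) = -3, so Qd = 336 − 3P.
Supply slope: (183 − 171)/(42 − 40) = 6, so Qs = 6P − 69.
Before the tax: set 336 − 3P = 6P − 69 → P* = 45, Q* = 201.
With the tax collected from buyers, demand (in seller-price terms) shifts: Qd = 336 − 3(P + 18).
New equilibrium: buyers pay 57, sellers receive 39, Q = 165. (Wedge: Pb − Ps = 18.)
Quantity falls by |ΔQ| = |201 − 165| = 36.
DWL = ½ · t · |ΔQ| = ½ · 18 · 36 = 324.

Deadweight loss = 324 thousand.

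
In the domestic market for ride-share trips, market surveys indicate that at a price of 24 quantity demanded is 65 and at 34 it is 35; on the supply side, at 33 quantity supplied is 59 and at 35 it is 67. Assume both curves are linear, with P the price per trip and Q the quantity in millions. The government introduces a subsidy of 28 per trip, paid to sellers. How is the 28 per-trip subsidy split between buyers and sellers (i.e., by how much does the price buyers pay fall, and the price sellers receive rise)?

Buyers gain 16 per trip; sellers gain 12 per trip.

Demand slope: (35 − 65)/(34 − 24) = -3, so Qd = 137 − 3P.
Supply slope: (67 − 59)/(35 − 33) = 4, so Qs = 4P − 73.
Without the subsidy, 137 − 3P = 4P − 73 gives 7P = 210, so P* = 30 and Q* = 47.
With a per-unit subsidy paid to sellers, each receives P + 28 per unit sold, so supply becomes Qs = 4(P + 28) − 73.
Solving gives Q = 95 with buyers paying 14 and sellers receiving 42 (the 28 wedge).
Gain to buyers: 16; to sellers: 12. (They sum to 28.)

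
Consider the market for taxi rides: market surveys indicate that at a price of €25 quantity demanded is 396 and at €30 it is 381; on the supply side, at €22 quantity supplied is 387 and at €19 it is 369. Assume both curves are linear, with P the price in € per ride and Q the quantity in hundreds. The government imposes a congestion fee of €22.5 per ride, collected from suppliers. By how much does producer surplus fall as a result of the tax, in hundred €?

Producer surplus falls by €2823.75 hundred.

Demand slope: (381 − 396)/(30 − 25) = -3, so Qd = 471 − 3P.
Supply slope: (369 − 387)/(19 − 22) = 6, so Qs = 6P + 255.
Before the tax: set 471 − 3P = 6P + 255 → P* = €24, Q* = 399.
With the tax collected from suppliers, supply shifts: Qs = 6(P − 22.5) + 255.
Solving gives Q = 354 with consumers paying €39 and suppliers receiving €16.5 (the €22.5 wedge).
ΔPS is the trapezoid between Q = 354 and Q = 399 of height €7.5: ½ · (399 + 354) · 7.5 = €2823.75.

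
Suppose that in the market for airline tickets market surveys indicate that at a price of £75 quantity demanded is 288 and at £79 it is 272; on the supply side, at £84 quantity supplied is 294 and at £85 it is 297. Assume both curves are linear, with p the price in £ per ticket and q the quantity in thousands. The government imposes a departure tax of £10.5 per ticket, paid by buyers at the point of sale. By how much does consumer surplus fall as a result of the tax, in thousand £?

Consumer surplus falls by £1201.5 thousand.

Demand slope: (272 − 288)/(79 − 75) = -4, so qd = 588 − 4p.
Supply slope: (297 − 294)/(85 − 84) = 3, so qs = 3p + 42.
Without the tax, 588 − 4p = 3p + 42 gives 7p = 546, so p* = £78 and q* = 276.
With the tax collected from buyers, demand (in seller-price terms) shifts: qd = 588 − 4(p + 10.5).
Solving gives q = 258 with buyers paying £82.5 and producers receiving £72 (the £10.5 wedge).
ΔCS is the trapezoid between Q = 258 and Q = 276 of height £4.5: ½ · (276 + 258) · 4.5 = £1201.5.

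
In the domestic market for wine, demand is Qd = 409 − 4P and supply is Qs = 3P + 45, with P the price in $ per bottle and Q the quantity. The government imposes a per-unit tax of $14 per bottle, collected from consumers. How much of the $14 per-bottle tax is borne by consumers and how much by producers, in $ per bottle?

Without the tax, 409 − 4P = 3P + 45 gives 7P = 364, so P* = $52 and Q* = 201.
With the tax collected from consumers, demand (in seller-price terms) shifts: Qd = 409 − 4(P + 14).
Solving gives Q = 177 with consumers paying $58 and producers receiving $44 (the $14 wedge).
Burden on consumers: $6; on producers: $8. (They sum to $14.)

Consumers bear $6 per bottle; producers bear $8 per bottle.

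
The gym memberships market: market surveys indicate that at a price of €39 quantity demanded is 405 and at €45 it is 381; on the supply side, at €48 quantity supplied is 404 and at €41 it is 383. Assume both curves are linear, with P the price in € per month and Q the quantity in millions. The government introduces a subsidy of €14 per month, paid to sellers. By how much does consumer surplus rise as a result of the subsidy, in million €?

Consumer surplus rises by €2406 million.

Demand slope: (381 − 405)/(45 − 39) = -4, so Qd = 561 − 4P.
Supply slope: (383 − 404)/(41 − 48) = 3, so Qs = 3P + 260.
Without the subsidy, 561 − 4P = 3P + 260 gives 7P = 301, so P* = €43 and Q* = 389.
With a per-unit subsidy paid to sellers, each receives P + 14 per unit sold, so supply becomes Qs = 3(P + 14) + 260.
New equilibrium: consumers pay €37, sellers receive €51, Q = 413. (Wedge: Pb − Ps = −14.)
ΔCS is the trapezoid between Q = 413 and Q = 389 of height €6: ½ · (389 + 413) · 6 = €2406.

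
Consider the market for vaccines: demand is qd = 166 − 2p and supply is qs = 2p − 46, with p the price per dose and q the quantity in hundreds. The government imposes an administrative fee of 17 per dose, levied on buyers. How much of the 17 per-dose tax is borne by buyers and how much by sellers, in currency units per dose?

Before the tax: set 166 − 2p = 2p − 46 → p* = 53, q* = 60.
With the tax collected from buyers, demand (in seller-price terms) shifts: qd = 166 − 2(p + 17).
New equilibrium: buyers pay 61.5, sellers receive 44.5, q = 43. (Wedge: pb − ps = 17.)
Burden on buyers: 8.5; on sellers: 8.5. (They sum to 17.)
The less price-elastic side of the market bears the larger share of a per-unit tax.

Buyers bear 8.5 per dose; sellers bear 8.5 per dose.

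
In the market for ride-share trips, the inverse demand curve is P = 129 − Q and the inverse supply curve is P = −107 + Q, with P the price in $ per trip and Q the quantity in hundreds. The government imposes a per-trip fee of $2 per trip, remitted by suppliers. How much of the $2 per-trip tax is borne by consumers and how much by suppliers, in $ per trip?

Inverting to Q(P) form: Qd = 129 − P; Qs = P + 107.
Without the tax, 129 − P = P + 107 gives 2P = 22, so P* = $11 and Q* = 118.
With the tax collected from suppliers, supply shifts: Qs = (P − 2) + 107.
New equilibrium: consumers pay $12, suppliers receive $10, Q = 117. (Wedge: Pb − Ps = 2.)
Burden on consumers: $1; on suppliers: $1. (They sum to $2.)
The less price-elastic side of the market bears the larger share of a per-unit tax.

Consumers bear $1 per trip; suppliers bear $1 per trip.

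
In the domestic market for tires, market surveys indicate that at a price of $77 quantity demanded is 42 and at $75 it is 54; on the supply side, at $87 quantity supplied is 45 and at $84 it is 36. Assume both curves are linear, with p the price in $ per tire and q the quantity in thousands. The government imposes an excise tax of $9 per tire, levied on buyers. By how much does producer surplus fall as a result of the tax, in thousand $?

Producer surplus falls by $90 thousand.

Demand slope: (54 − 42)/(75 − 77) = -6, so qd = 504 − 6p.
Supply slope: (36 − 45)/(84 − 87) = 3, so qs = 3p − 216.
Before the tax: set 504 − 6p = 3p − 216 → p* = $80, q* = 24.
With the tax collected from buyers, demand (in seller-price terms) shifts: qd = 504 − 6(p + 9).
New equilibrium: buyers pay $83, sellers receive $74, q = 6. (Wedge: pb − ps = 9.)
ΔPS is the trapezoid between Q = 6 and Q = 24 of height $6: ½ · (24 + 6) · 6 = $90.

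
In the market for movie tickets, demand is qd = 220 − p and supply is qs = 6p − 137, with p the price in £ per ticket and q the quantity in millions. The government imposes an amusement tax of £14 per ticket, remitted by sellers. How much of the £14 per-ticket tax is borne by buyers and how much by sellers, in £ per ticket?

Buyers bear £12 per ticket; sellers bear £2 per ticket.

Before the tax: set 220 − p = 6p − 137 → p* = £51, q* = 169.
With the tax collected from sellers, supply shifts: qs = 6(p − 14) − 137.
Solving gives q = 157 with buyers paying £63 and sellers receiving £49 (the £14 wedge).
Burden on buyers: £12; on sellers: £2. (They sum to £14.)
The less price-elastic side of the market bears the larger share of a per-unit tax.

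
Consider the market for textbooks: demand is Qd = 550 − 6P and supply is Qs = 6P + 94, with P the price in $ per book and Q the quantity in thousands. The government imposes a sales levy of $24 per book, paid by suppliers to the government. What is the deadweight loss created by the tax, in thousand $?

Without the tax, 550 − 6P = 6P + 94 gives 12P = 456, so P* = $38 and Q* = 322.
With the tax collected from suppliers, supply shifts: Qs = 6(P − 24) + 94.
Solving gives Q = 250 with buyers paying $50 and suppliers receiving $26 (the $24 wedge).
Quantity falls by |ΔQ| = |322 − 250| = 72.
DWL = ½ · t · |ΔQ| = ½ · 24 · 72 = $864.

Deadweight loss = $864 thousand.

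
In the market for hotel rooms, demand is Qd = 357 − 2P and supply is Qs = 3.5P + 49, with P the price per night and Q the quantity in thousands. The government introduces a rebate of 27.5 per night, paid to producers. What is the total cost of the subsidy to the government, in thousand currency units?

Government outlay = 7700 thousand.

Before the subsidy: set 357 − 2P = 3.5P + 49 → P* = 56, Q* = 245.
With a per-unit subsidy paid to producers, each receives P + 27.5 per unit sold, so supply becomes Qs = 3.5(P + 27.5) + 49.
New equilibrium: consumers pay 38.5, producers receive 66, Q = 280. (Wedge: Pb − Ps = −27.5.)
Outlay = t · Q = 27.5 · 280 = 7700.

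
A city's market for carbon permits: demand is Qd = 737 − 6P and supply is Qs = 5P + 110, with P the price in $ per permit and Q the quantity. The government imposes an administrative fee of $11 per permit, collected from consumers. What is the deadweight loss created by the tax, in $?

Without the tax, 737 − 6P = 5P + 110 gives 11P = 627, so P* = $57 and Q* = 395.
With the tax collected from consumers, demand (in seller-price terms) shifts: Qd = 737 − 6(P + 11).
Solving gives Q = 365 with consumers paying $62 and producers receiving $51 (the $11 wedge).
Quantity falls by |ΔQ| = |395 − 365| = 30.
DWL = ½ · t · |ΔQ| = ½ · 11 · 30 = $165.

Deadweight loss = $165.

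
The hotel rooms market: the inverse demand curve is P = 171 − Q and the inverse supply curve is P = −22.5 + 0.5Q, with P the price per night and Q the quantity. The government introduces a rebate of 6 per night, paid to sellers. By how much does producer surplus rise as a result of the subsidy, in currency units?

Producer surplus rises by 262.

Rewrite in direct form: Qd = 171 − P and Qs = 2P + 45.
Without the subsidy, 171 − P = 2P + 45 gives 3P = 126, so P* = 42 and Q* = 129.
With a per-unit subsidy paid to sellers, each receives P + 6 per unit sold, so supply becomes Qs = 2(P + 6) + 45.
New equilibrium: buyers pay 38, sellers receive 44, Q = 133. (Wedge: Pb − Ps = −6.)
ΔPS is the trapezoid between Q = 133 and Q = 129 of height 2: ½ · (129 + 133) · 2 = 262.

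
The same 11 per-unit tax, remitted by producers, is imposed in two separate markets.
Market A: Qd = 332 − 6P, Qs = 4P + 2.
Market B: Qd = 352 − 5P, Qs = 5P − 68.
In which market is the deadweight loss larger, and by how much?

Market B, by 6.05.

Market A: pre-tax P* = 33, Q* = 134; post-tax Q = 107.6; deadweight loss = 145.2.
Market B: pre-tax P* = 42, Q* = 142; post-tax Q = 114.5; deadweight loss = 151.25.
Difference: 145.2 vs 151.25 → market B is larger by 6.05.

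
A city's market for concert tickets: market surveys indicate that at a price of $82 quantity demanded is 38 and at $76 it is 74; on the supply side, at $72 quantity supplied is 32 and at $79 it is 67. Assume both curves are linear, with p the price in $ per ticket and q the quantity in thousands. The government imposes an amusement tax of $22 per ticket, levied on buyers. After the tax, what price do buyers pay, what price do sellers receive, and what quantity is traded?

Demand slope: (74 − 38)/(76 − 82) = -6, so qd = 530 − 6p.
Supply slope: (67 − 32)/(79 − 72) = 5, so qs = 5p − 328.
Before the tax: set 530 − 6p = 5p − 328 → p* = $78, q* = 62.
With the tax collected from buyers, demand (in seller-price terms) shifts: qd = 530 − 6(p + 22).
Solving gives q = 2 with buyers paying $88 and sellers receiving $66 (the $22 wedge).
The less price-elastic side of the market bears the larger share of a per-unit tax.

Buyers pay $88; sellers receive $66; quantity = 2.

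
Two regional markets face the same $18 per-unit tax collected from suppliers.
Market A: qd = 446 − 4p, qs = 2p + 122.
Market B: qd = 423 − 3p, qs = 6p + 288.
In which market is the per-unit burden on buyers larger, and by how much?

Market A: pre-tax p* = $54, q* = 230; post-tax q = 206; per-unit burden on buyers = $6.
Market B: pre-tax p* = $15, q* = 378; post-tax q = 342; per-unit burden on buyers = $12.
Difference: $6 vs $12 → market B is larger by $6.

Market B, by $6.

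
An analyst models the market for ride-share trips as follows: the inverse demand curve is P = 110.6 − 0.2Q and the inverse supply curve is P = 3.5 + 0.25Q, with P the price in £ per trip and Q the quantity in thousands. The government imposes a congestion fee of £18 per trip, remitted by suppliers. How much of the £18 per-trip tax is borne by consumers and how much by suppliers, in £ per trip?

Inverting to Q(P) form: Qd = 553 − 5P; Qs = 4P − 14.
Before the tax: set 553 − 5P = 4P − 14 → P* = £63, Q* = 238.
With the tax collected from suppliers, supply shifts: Qs = 4(P − 18) − 14.
New equilibrium: consumers pay £71, suppliers receive £53, Q = 198. (Wedge: Pb − Ps = 18.)
Burden on consumers: £8; on suppliers: £10. (They sum to £18.)
The less price-elastic side of the market bears the larger share of a per-unit tax.

Consumers bear £8 per trip; suppliers bear £10 per trip.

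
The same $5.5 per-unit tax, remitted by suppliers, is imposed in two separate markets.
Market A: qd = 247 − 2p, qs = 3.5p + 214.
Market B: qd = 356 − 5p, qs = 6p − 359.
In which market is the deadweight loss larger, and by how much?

Market A: pre-tax p* = $6, q* = 235; post-tax q = 228; deadweight loss = $19.25.
Market B: pre-tax p* = $65, q* = 31; post-tax q = 16; deadweight loss = $41.25.
Difference: $19.25 vs $41.25 → market B is larger by $22.

Market B, by $22.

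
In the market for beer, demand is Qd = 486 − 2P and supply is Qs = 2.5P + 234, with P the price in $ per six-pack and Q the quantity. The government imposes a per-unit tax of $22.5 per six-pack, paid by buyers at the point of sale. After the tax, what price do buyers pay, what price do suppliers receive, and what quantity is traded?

Buyers pay $68.5; suppliers receive $46; quantity = 349.

Without the tax, 486 − 2P = 2.5P + 234 gives 4.5P = 252, so P* = $56 and Q* = 374.
With the tax collected from buyers, demand (in seller-price terms) shifts: Qd = 486 − 2(P + 22.5).
New equilibrium: buyers pay $68.5, suppliers receive $46, Q = 349. (Wedge: Pb − Ps = 22.5.)
The less price-elastic side of the market bears the larger share of a per-unit tax.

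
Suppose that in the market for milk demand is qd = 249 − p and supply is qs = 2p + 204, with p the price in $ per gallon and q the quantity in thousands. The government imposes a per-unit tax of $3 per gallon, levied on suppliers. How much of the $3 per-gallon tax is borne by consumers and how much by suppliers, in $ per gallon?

Consumers bear $2 per gallon; suppliers bear $1 per gallon.

Without the tax, 249 − p = 2p + 204 gives 3p = 45, so p* = $15 and q* = 234.
With the tax collected from suppliers, supply shifts: qs = 2(p − 3) + 204.
Solving gives q = 232 with consumers paying $17 and suppliers receiving $14 (the $3 wedge).
Burden on consumers: $2; on suppliers: $1. (They sum to $3.)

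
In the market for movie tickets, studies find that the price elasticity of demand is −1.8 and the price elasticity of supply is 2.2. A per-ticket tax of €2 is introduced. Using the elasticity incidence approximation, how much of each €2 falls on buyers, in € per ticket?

Incidence ratio: buyers' share ≈ εs / (εs + |εd|) = 2.2 / (2.2 + 1.8) = 0.55.
So buyers bear ≈ 0.55 × €2 = €1.1; suppliers bear €0.9.

Buyers bear ≈ €1.1 per ticket.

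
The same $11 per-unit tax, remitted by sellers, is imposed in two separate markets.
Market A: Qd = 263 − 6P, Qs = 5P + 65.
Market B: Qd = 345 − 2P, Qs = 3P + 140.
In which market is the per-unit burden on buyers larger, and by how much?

Market A: pre-tax P* = $18, Q* = 155; post-tax Q = 125; per-unit burden on buyers = $5.
Market B: pre-tax P* = $41, Q* = 263; post-tax Q = 249.8; per-unit burden on buyers = $6.6.
Difference: $5 vs $6.6 → market B is larger by $1.6.

Market B, by $1.6.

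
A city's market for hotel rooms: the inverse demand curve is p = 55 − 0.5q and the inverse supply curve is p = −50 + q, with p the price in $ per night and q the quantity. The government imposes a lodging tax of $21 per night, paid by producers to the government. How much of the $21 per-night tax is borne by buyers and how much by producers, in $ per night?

Buyers bear $7 per night; producers bear $14 per night.

Inverting to q(p) form: qd = 110 − 2p; qs = p + 50.
Without the tax, 110 − 2p = p + 50 gives 3p = 60, so p* = $20 and q* = 70.
With the tax collected from producers, supply shifts: qs = (p − 21) + 50.
New equilibrium: buyers pay $27, producers receive $6, q = 56. (Wedge: pb − ps = 21.)
Burden on buyers: $7; on producers: $14. (They sum to $21.)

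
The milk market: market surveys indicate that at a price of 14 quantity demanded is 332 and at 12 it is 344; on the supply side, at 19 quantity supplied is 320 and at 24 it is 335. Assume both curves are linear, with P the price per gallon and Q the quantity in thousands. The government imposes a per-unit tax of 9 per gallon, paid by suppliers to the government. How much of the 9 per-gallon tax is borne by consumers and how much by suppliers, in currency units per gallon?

Demand slope: (344 − 332)/(12 − 14) = -6, so Qd = 416 − 6P.
Supply slope: (335 − 320)/(24 − 19) = 3, so Qs = 3P + 263.
Before the tax: set 416 − 6P = 3P + 263 → P* = 17, Q* = 314.
With the tax collected from suppliers, supply shifts: Qs = 3(P − 9) + 263.
New equilibrium: consumers pay 20, suppliers receive 11, Q = 296. (Wedge: Pb − Ps = 9.)
Burden on consumers: 3; on suppliers: 6. (They sum to 9.)
The less price-elastic side of the market bears the larger share of a per-unit tax.

Consumers bear 3 per gallon; suppliers bear 6 per gallon.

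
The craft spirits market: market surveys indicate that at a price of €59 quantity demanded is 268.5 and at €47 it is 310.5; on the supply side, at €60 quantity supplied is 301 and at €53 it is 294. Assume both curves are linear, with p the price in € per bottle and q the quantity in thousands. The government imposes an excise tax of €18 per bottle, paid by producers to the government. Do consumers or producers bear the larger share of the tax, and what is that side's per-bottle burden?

Producers bear the larger share: €14 per bottle.

Demand slope: (310.5 − 268.5)/(47 − 59) = -3.5, so qd = 475 − 3.5p.
Supply slope: (294 − 301)/(53 − 60) = 1, so qs = p + 241.
Without the tax, 475 − 3.5p = p + 241 gives 4.5p = 234, so p* = €52 and q* = 293.
With the tax collected from producers, supply shifts: qs = (p − 18) + 241.
Solving gives q = 279 with consumers paying €56 and producers receiving €38 (the €18 wedge).
Per-bottle burden: consumers €4, producers €14.
Producers take the larger share because supply is less price-elastic here (demand slope 3.5 vs supply slope 1).
The less price-elastic side of the market bears the larger share of a per-unit tax.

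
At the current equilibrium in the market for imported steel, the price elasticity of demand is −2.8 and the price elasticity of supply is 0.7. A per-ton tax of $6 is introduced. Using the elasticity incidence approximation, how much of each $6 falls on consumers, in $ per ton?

Incidence ratio: consumers' share ≈ εs / (εs + |εd|) = 0.7 / (0.7 + 2.8) = 0.2.
So consumers bear ≈ 0.2 × $6 = $1.2; sellers bear $4.8.

Consumers bear ≈ $1.2 per ton.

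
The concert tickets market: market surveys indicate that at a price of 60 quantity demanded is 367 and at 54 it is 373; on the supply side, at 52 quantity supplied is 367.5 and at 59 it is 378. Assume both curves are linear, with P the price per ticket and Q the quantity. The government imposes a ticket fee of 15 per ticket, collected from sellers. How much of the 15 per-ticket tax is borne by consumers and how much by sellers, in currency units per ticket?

Demand slope: (373 − 367)/(54 − 60) = -1, so Qd = 427 − P.
Supply slope: (378 − 367.5)/(59 − 52) = 1.5, so Qs = 1.5P + 289.5.
Without the tax, 427 − P = 1.5P + 289.5 gives 2.5P = 137.5, so P* = 55 and Q* = 372.
With the tax collected from sellers, supply shifts: Qs = 1.5(P − 15) + 289.5.
New equilibrium: consumers pay 64, sellers receive 49, Q = 363. (Wedge: Pb − Ps = 15.)
Burden on consumers: 9; on sellers: 6. (They sum to 15.)

Consumers bear 9 per ticket; sellers bear 6 per ticket.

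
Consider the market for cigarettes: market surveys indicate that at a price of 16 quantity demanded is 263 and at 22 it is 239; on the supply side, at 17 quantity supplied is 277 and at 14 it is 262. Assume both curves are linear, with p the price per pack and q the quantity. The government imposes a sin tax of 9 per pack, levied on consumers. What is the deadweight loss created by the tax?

Deadweight loss = 90.

Demand slope: (239 − 263)/(22 − 16) = -4, so qd = 327 − 4p.
Supply slope: (262 − 277)/(14 − 17) = 5, so qs = 5p + 192.
Before the tax: set 327 − 4p = 5p + 192 → p* = 15, q* = 267.
With the tax collected from consumers, demand (in seller-price terms) shifts: qd = 327 − 4(p + 9).
New equilibrium: consumers pay 20, producers receive 11, q = 247. (Wedge: pb − ps = 9.)
Quantity falls by |ΔQ| = |267 − 247| = 20.
DWL = ½ · t · |ΔQ| = ½ · 9 · 20 = 90.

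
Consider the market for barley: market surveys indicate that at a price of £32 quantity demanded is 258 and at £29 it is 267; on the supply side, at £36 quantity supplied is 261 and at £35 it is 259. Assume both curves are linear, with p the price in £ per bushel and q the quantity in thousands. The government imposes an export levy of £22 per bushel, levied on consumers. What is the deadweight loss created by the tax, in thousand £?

Demand slope: (267 − 258)/(29 − 32) = -3, so qd = 354 − 3p.
Supply slope: (259 − 261)/(35 − 36) = 2, so qs = 2p + 189.
Before the tax: set 354 − 3p = 2p + 189 → p* = £33, q* = 255.
With the tax collected from consumers, demand (in seller-price terms) shifts: qd = 354 − 3(p + 22).
Solving gives q = 228.6 with consumers paying £41.8 and sellers receiving £19.8 (the £22 wedge).
Quantity falls by |ΔQ| = |255 − 228.6| = 26.4.
DWL = ½ · t · |ΔQ| = ½ · 22 · 26.4 = £290.4.

Deadweight loss = £290.4 thousand.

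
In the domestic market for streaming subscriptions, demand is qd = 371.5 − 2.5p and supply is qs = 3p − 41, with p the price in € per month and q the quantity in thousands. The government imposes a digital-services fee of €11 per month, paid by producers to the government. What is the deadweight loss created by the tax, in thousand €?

Without the tax, 371.5 − 2.5p = 3p − 41 gives 5.5p = 412.5, so p* = €75 and q* = 184.
With the tax collected from producers, supply shifts: qs = 3(p − 11) − 41.
Solving gives q = 169 with consumers paying €81 and producers receiving €70 (the €11 wedge).
Quantity falls by |ΔQ| = |184 − 169| = 15.
DWL = ½ · t · |ΔQ| = ½ · 11 · 15 = €82.5.

Deadweight loss = €82.5 thousand.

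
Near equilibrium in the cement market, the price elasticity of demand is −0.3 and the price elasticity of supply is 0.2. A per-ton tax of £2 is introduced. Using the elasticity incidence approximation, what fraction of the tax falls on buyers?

Buyers' share ≈ 0.4.

Incidence ratio: buyers' share ≈ εs / (εs + |εd|) = 0.2 / (0.2 + 0.3) = 0.4.
Supply is the less elastic side, so buyers bear the smaller share.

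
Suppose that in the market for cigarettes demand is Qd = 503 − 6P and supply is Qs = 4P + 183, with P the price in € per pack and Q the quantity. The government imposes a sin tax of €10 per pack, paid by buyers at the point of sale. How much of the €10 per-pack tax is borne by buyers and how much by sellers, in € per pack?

Buyers bear €4 per pack; sellers bear €6 per pack.

Before the tax: set 503 − 6P = 4P + 183 → P* = €32, Q* = 311.
With the tax collected from buyers, demand (in seller-price terms) shifts: Qd = 503 − 6(P + 10).
New equilibrium: buyers pay €36, sellers receive €26, Q = 287. (Wedge: Pb − Ps = 10.)
Burden on buyers: €4; on sellers: €6. (They sum to €10.)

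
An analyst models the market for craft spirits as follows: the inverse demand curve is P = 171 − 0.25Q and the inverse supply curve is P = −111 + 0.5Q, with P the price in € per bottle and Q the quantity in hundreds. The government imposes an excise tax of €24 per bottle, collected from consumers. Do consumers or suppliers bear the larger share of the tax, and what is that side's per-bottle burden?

Suppliers bear the larger share: €16 per bottle.

Rewrite in direct form: Qd = 684 − 4P and Qs = 2P + 222.
Without the tax, 684 − 4P = 2P + 222 gives 6P = 462, so P* = €77 and Q* = 376.
With the tax collected from consumers, demand (in seller-price terms) shifts: Qd = 684 − 4(P + 24).
Solving gives Q = 344 with consumers paying €85 and suppliers receiving €61 (the €24 wedge).
Per-bottle burden: consumers €8, suppliers €16.
Suppliers take the larger share because supply is less price-elastic here (demand slope 4 vs supply slope 2).
The less price-elastic side of the market bears the larger share of a per-unit tax.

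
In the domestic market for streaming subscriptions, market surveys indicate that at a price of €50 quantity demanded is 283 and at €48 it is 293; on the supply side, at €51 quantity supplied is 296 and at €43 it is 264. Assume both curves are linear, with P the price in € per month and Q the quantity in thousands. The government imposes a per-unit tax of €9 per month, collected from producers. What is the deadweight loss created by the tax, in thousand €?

Demand slope: (293 − 283)/(48 − 50) = -5, so Qd = 533 − 5P.
Supply slope: (264 − 296)/(43 − 51) = 4, so Qs = 4P + 92.
Before the tax: set 533 − 5P = 4P + 92 → P* = €49, Q* = 288.
With the tax collected from producers, supply shifts: Qs = 4(P − 9) + 92.
Solving gives Q = 268 with consumers paying €53 and producers receiving €44 (the €9 wedge).
Quantity falls by |ΔQ| = |288 − 268| = 20.
DWL = ½ · t · |ΔQ| = ½ · 9 · 20 = €90.

Deadweight loss = €90 thousand.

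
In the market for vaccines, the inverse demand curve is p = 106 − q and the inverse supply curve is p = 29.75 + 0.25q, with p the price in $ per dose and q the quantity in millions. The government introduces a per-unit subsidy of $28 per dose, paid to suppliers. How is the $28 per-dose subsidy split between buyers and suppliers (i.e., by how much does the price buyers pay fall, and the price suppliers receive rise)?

Inverting to q(p) form: qd = 106 − p; qs = 4p − 119.
Without the subsidy, 106 − p = 4p − 119 gives 5p = 225, so p* = $45 and q* = 61.
With a per-unit subsidy paid to suppliers, each receives p + 28 per unit sold, so supply becomes qs = 4(p + 28) − 119.
Solving gives q = 83.4 with buyers paying $22.6 and suppliers receiving $50.6 (the $28 wedge).
Gain to buyers: $22.4; to suppliers: $5.6. (They sum to $28.)

Buyers gain $22.4 per dose; suppliers gain $5.6 per dose.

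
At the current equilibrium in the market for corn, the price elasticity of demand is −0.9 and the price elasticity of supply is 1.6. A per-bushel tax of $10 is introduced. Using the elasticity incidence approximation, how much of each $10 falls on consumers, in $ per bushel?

Incidence ratio: consumers' share ≈ εs / (εs + |εd|) = 1.6 / (1.6 + 0.9) = 0.64.
So consumers bear ≈ 0.64 × $10 = $6.4; suppliers bear $3.6.

Consumers bear ≈ $6.4 per bushel.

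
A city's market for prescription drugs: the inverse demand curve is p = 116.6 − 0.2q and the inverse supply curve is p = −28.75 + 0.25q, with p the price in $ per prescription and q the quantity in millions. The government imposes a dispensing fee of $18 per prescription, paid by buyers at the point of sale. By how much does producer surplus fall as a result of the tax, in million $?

Inverting to q(p) form: qd = 583 − 5p; qs = 4p + 115.
Before the tax: set 583 − 5p = 4p + 115 → p* = $52, q* = 323.
With the tax collected from buyers, demand (in seller-price terms) shifts: qd = 583 − 5(p + 18).
New equilibrium: buyers pay $60, suppliers receive $42, q = 283. (Wedge: pb − ps = 18.)
ΔPS is the trapezoid between Q = 283 and Q = 323 of height $10: ½ · (323 + 283) · 10 = $3030.

Producer surplus falls by $3030 million.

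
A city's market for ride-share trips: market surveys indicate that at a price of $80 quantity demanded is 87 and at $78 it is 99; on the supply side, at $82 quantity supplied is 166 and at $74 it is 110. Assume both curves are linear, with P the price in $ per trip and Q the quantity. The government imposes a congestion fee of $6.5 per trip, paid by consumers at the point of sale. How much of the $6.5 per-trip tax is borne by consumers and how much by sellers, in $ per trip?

Consumers bear $3.5 per trip; sellers bear $3 per trip.

Demand slope: (99 − 87)/(78 − 80) = -6, so Qd = 567 − 6P.
Supply slope: (110 − 166)/(74 − 82) = 7, so Qs = 7P − 408.
Without the tax, 567 − 6P = 7P − 408 gives 13P = 975, so P* = $75 and Q* = 117.
With the tax collected from consumers, demand (in seller-price terms) shifts: Qd = 567 − 6(P + 6.5).
Solving gives Q = 96 with consumers paying $78.5 and sellers receiving $72 (the $6.5 wedge).
Burden on consumers: $3.5; on sellers: $3. (They sum to $6.5.)
The less price-elastic side of the market bears the larger share of a per-unit tax.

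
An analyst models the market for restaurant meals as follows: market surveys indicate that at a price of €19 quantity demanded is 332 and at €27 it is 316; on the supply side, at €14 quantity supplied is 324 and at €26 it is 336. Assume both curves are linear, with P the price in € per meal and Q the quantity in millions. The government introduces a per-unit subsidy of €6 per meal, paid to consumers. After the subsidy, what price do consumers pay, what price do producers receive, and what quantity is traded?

Demand slope: (316 − 332)/(27 − 19) = -2, so Qd = 370 − 2P.
Supply slope: (336 − 324)/(26 − 14) = 1, so Qs = P + 310.
Without the subsidy, 370 − 2P = P + 310 gives 3P = 60, so P* = €20 and Q* = 330.
With a per-unit subsidy paid to consumers, each effectively pays P − 6, so demand becomes Qd = 370 − 2(P − 6).
New equilibrium: consumers pay €18, producers receive €24, Q = 334. (Wedge: Pb − Ps = −6.)

Consumers pay €18; producers receive €24; quantity = 334.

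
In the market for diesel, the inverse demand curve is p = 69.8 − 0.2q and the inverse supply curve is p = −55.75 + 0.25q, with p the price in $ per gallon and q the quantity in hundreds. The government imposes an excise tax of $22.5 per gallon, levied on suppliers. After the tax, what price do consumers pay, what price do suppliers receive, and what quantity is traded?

Consumers pay $24; suppliers receive $1.5; quantity = 229.

Inverting to q(p) form: qd = 349 − 5p; qs = 4p + 223.
Without the tax, 349 − 5p = 4p + 223 gives 9p = 126, so p* = $14 and q* = 279.
With the tax collected from suppliers, supply shifts: qs = 4(p − 22.5) + 223.
Solving gives q = 229 with consumers paying $24 and suppliers receiving $1.5 (the $22.5 wedge).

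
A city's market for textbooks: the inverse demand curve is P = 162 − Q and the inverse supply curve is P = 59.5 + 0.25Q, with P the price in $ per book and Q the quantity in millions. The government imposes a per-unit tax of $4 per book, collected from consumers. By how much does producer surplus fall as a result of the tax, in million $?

Producer surplus falls by $64.32 million.

Inverting to Q(P) form: Qd = 162 − P; Qs = 4P − 238.
Before the tax: set 162 − P = 4P − 238 → P* = $80, Q* = 82.
With the tax collected from consumers, demand (in seller-price terms) shifts: Qd = 162 − (P + 4).
Solving gives Q = 78.8 with consumers paying $83.2 and sellers receiving $79.2 (the $4 wedge).
ΔPS is the trapezoid between Q = 78.8 and Q = 82 of height $0.8: ½ · (82 + 78.8) · 0.8 = $64.32.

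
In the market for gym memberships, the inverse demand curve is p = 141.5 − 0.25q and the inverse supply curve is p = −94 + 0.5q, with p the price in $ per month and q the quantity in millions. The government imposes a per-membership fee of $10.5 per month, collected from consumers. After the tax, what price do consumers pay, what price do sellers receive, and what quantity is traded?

Consumers pay $66.5; sellers receive $56; quantity = 300.

Rewrite in direct form: qd = 566 − 4p and qs = 2p + 188.
Before the tax: set 566 − 4p = 2p + 188 → p* = $63, q* = 314.
With the tax collected from consumers, demand (in seller-price terms) shifts: qd = 566 − 4(p + 10.5).
New equilibrium: consumers pay $66.5, sellers receive $56, q = 300. (Wedge: pb − ps = 10.5.)
The less price-elastic side of the market bears the larger share of a per-unit tax.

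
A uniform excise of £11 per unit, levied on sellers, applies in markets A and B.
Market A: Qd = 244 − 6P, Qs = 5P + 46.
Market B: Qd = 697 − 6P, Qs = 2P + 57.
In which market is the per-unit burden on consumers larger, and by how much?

Market A, by £2.25.

Market A: pre-tax P* = £18, Q* = 136; post-tax Q = 106; per-unit burden on consumers = £5.
Market B: pre-tax P* = £80, Q* = 217; post-tax Q = 200.5; per-unit burden on consumers = £2.75.
Difference: £5 vs £2.75 → market A is larger by £2.25.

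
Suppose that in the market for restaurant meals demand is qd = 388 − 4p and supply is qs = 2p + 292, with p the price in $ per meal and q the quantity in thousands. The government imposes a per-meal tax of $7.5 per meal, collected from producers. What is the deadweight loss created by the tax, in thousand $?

Before the tax: set 388 − 4p = 2p + 292 → p* = $16, q* = 324.
With the tax collected from producers, supply shifts: qs = 2(p − 7.5) + 292.
New equilibrium: consumers pay $18.5, producers receive $11, q = 314. (Wedge: pb − ps = 7.5.)
Quantity falls by |ΔQ| = |324 − 314| = 10.
DWL = ½ · t · |ΔQ| = ½ · 7.5 · 10 = $37.5.

Deadweight loss = $37.5 thousand.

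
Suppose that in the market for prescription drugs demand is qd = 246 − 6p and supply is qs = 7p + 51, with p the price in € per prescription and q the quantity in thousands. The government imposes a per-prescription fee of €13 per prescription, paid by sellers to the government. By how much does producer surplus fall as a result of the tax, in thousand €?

Without the tax, 246 − 6p = 7p + 51 gives 13p = 195, so p* = €15 and q* = 156.
With the tax collected from sellers, supply shifts: qs = 7(p − 13) + 51.
Solving gives q = 114 with buyers paying €22 and sellers receiving €9 (the €13 wedge).
ΔPS is the trapezoid between Q = 114 and Q = 156 of height €6: ½ · (156 + 114) · 6 = €810.

Producer surplus falls by €810 thousand.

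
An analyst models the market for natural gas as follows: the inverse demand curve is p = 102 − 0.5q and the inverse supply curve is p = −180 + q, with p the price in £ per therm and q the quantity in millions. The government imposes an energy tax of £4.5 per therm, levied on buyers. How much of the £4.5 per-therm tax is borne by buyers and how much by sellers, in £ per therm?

Inverting to q(p) form: qd = 204 − 2p; qs = p + 180.
Without the tax, 204 − 2p = p + 180 gives 3p = 24, so p* = £8 and q* = 188.
With the tax collected from buyers, demand (in seller-price terms) shifts: qd = 204 − 2(p + 4.5).
New equilibrium: buyers pay £9.5, sellers receive £5, q = 185. (Wedge: pb − ps = 4.5.)
Burden on buyers: £1.5; on sellers: £3. (They sum to £4.5.)
The less price-elastic side of the market bears the larger share of a per-unit tax.

Buyers bear £1.5 per therm; sellers bear £3 per therm.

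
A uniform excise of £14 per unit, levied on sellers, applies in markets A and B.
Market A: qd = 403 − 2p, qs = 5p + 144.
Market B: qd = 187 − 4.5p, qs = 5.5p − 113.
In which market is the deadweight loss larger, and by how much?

Market B, by £102.55.

Market A: pre-tax p* = £37, q* = 329; post-tax q = 309; deadweight loss = £140.
Market B: pre-tax p* = £30, q* = 52; post-tax q = 17.35; deadweight loss = £242.55.
Difference: £140 vs £242.55 → market B is larger by £102.55.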